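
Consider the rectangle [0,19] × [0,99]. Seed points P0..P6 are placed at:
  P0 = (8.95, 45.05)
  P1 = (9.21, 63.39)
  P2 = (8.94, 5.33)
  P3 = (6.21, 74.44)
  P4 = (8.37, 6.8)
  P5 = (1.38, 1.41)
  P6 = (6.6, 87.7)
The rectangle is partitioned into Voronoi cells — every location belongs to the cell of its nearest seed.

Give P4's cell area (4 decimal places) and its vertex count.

1. box [0,19]×[0,99]: [(0, 0) (19, 0) (19, 99) (0, 99)]
2. ⊥bis P4·P0 via (8.66,25.925): [(0, 26.0563) (0, 0) (19, 0) (19, 25.7682)]  |A|=492.333
3. ⊥bis P4·P1 via (8.79,35.095): [(0, 26.0563) (0, 0) (19, 0) (19, 25.7682)]  |A|=492.333
4. ⊥bis P4·P2 via (8.655,6.065): [(0, 26.0563) (0, 2.709) (19, 10.0763) (19, 25.7682)]  |A|=370.8726
5. ⊥bis P4·P3 via (7.29,40.62): [(0, 26.0563) (0, 2.709) (19, 10.0763) (19, 25.7682)]  |A|=370.8726
6. ⊥bis P4·P5 via (4.875,4.105): [(0, 26.0563) (0, 10.4271) (4.5816, 4.4855) (19, 10.0763) (19, 25.7682)]  |A|=353.1919
7. ⊥bis P4·P6 via (7.485,47.25): [(0, 26.0563) (0, 10.4271) (4.5816, 4.4855) (19, 10.0763) (19, 25.7682)]  |A|=353.1919
8. canonical 5-gon: [(0, 26.0563) (0, 10.4271) (4.5816, 4.4855) (19, 10.0763) (19, 25.7682)]
9. shoelace: 353.1919

Area of P4's cell: 353.1919 (5 vertices)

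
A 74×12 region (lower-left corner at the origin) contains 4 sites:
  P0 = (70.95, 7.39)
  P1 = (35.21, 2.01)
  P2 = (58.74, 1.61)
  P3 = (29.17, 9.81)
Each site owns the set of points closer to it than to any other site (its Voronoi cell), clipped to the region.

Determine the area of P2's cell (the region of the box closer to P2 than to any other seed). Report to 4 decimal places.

Area of P2's cell: 205.0644

1. box [0,74]×[0,12]: [(0, 0) (74, 0) (74, 12) (0, 12)]
2. ⊥bis P2·P0 via (64.845,4.5): [(0, 0) (66.9752, 0) (61.2946, 12) (0, 12)]  |A|=769.6191
3. ⊥bis P2·P1 via (46.975,1.81): [(46.9442, 0) (66.9752, 0) (61.2946, 12) (47.1482, 12)]  |A|=205.0644
4. ⊥bis P2·P3 via (43.955,5.71): [(46.9442, 0) (66.9752, 0) (61.2946, 12) (47.1482, 12)]  |A|=205.0644
5. canonical 4-gon: [(46.9442, 0) (66.9752, 0) (61.2946, 12) (47.1482, 12)]
6. shoelace: 205.0644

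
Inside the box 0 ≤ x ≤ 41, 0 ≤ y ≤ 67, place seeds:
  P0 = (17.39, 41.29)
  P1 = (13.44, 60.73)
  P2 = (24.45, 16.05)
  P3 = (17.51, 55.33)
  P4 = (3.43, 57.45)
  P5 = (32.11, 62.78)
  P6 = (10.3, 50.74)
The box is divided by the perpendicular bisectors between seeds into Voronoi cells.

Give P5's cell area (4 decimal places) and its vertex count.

1. box [0,41]×[0,67]: [(0, 0) (41, 0) (41, 67) (0, 67)]
2. ⊥bis P5·P0 via (24.75,52.035): [(41, 40.9042) (41, 67) (2.9023, 67)]  |A|=497.0939
3. ⊥bis P5·P1 via (22.775,61.755): [(23.7685, 52.7073) (41, 40.9042) (41, 67) (22.1991, 67)]  |A|=359.1928
4. ⊥bis P5·P2 via (28.28,39.415): [(23.7685, 52.7073) (41, 40.9042) (41, 67) (22.1991, 67)]  |A|=359.1928
5. ⊥bis P5·P3 via (24.81,59.055): [(22.5948, 63.3962) (30.3492, 48.1998) (41, 40.9042) (41, 67) (22.1991, 67)]  |A|=326.6678
6. ⊥bis P5·P4 via (17.77,60.115): [(22.5948, 63.3962) (30.3492, 48.1998) (41, 40.9042) (41, 67) (22.1991, 67)]  |A|=326.6678
7. ⊥bis P5·P6 via (21.205,56.76): [(22.5948, 63.3962) (30.3492, 48.1998) (41, 40.9042) (41, 67) (22.1991, 67)]  |A|=326.6678
8. canonical 5-gon: [(22.5948, 63.3962) (30.3492, 48.1998) (41, 40.9042) (41, 67) (22.1991, 67)]
9. shoelace: 326.6678

Area of P5's cell: 326.6678 (5 vertices)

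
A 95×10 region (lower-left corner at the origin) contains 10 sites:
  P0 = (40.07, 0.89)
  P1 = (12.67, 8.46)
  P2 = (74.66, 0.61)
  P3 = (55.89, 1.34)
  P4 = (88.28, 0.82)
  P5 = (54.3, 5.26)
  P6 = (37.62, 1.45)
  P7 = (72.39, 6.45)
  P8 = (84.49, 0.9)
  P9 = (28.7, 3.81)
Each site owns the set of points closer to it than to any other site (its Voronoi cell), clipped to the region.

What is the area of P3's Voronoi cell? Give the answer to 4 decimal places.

1. box [0,95]×[0,10]: [(0, 0) (95, 0) (95, 10) (0, 10)]
2. ⊥bis P3·P0 via (47.98,1.115): [(48.0117, 0) (95, 0) (95, 10) (47.7273, 10)]  |A|=471.3051
3. ⊥bis P3·P1 via (34.28,4.9): [(48.0117, 0) (95, 0) (95, 10) (47.7273, 10)]  |A|=471.3051
4. ⊥bis P3·P2 via (65.275,0.975): [(48.0117, 0) (65.2371, 0) (65.626, 10) (47.7273, 10)]  |A|=175.6205
5. ⊥bis P3·P4 via (72.085,1.08): [(48.0117, 0) (65.2371, 0) (65.626, 10) (47.7273, 10)]  |A|=175.6205
6. ⊥bis P3·P5 via (55.095,3.3): [(47.9997, 0.4221) (48.0117, 0) (65.2371, 0) (65.53, 7.5326)]  |A|=68.6178
7. ⊥bis P3·P6 via (46.755,1.395): [(47.9997, 0.4221) (48.0117, 0) (65.2371, 0) (65.53, 7.5326)]  |A|=68.6178
8. ⊥bis P3·P7 via (64.14,3.895): [(63.2943, 6.6257) (47.9997, 0.4221) (48.0117, 0) (65.2371, 0) (65.2493, 0.3132)]  |A|=60.6749
9. ⊥bis P3·P8 via (70.19,1.12): [(63.2943, 6.6257) (47.9997, 0.4221) (48.0117, 0) (65.2371, 0) (65.2493, 0.3132)]  |A|=60.6749
10. ⊥bis P3·P9 via (42.295,2.575): [(63.2943, 6.6257) (47.9997, 0.4221) (48.0117, 0) (65.2371, 0) (65.2493, 0.3132)]  |A|=60.6749
11. canonical 5-gon: [(63.2943, 6.6257) (47.9997, 0.4221) (48.0117, 0) (65.2371, 0) (65.2493, 0.3132)]
12. shoelace: 60.6749

Area of P3's cell: 60.6749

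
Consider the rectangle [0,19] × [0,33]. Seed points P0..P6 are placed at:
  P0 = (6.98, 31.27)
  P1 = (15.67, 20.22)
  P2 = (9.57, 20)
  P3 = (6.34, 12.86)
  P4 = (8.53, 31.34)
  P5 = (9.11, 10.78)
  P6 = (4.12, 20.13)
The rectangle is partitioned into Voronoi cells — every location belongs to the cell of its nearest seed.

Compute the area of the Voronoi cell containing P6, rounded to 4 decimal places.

Area of P6's cell: 70.7446

1. box [0,19]×[0,33]: [(0, 0) (19, 0) (19, 33) (0, 33)]
2. ⊥bis P6·P0 via (5.55,25.7): [(0, 27.1249) (0, 0) (19, 0) (19, 22.2469)]  |A|=469.0322
3. ⊥bis P6·P1 via (9.895,20.175): [(9.8606, 24.5933) (0, 27.1249) (0, 0) (10.0522, 0)]  |A|=257.342
4. ⊥bis P6·P2 via (6.845,20.065): [(6.9707, 25.3353) (0, 27.1249) (0, 0) (6.3664, 0)]  |A|=175.1868
5. ⊥bis P6·P3 via (5.23,16.495): [(6.7711, 16.9656) (6.9707, 25.3353) (0, 27.1249) (0, 14.8979)]  |A|=70.7446
6. ⊥bis P6·P4 via (6.325,25.735): [(6.7711, 16.9656) (6.9707, 25.3353) (0, 27.1249) (0, 14.8979)]  |A|=70.7446
7. ⊥bis P6·P5 via (6.615,15.455): [(6.7711, 16.9656) (6.9707, 25.3353) (0, 27.1249) (0, 14.8979)]  |A|=70.7446
8. canonical 4-gon: [(6.7711, 16.9656) (6.9707, 25.3353) (0, 27.1249) (0, 14.8979)]
9. shoelace: 70.7446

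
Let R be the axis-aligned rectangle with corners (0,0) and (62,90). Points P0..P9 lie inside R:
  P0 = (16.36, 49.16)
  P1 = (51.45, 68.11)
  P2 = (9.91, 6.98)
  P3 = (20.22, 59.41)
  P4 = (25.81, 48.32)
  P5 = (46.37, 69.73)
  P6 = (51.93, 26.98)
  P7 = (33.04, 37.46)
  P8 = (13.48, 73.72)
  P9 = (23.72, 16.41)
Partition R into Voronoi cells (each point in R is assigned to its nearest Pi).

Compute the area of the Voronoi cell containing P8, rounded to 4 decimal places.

1. box [0,62]×[0,90]: [(0, 0) (62, 0) (62, 90) (0, 90)]
2. ⊥bis P8·P0 via (14.92,61.44): [(0, 59.6904) (62, 66.9608) (62, 90) (0, 90)]  |A|=1653.8126
3. ⊥bis P8·P1 via (32.465,70.915): [(0, 59.6904) (31.3497, 63.3666) (35.2848, 90) (0, 90)]  |A|=944.9752
4. ⊥bis P8·P2 via (11.695,40.35): [(0, 59.6904) (31.3497, 63.3666) (35.2848, 90) (0, 90)]  |A|=944.9752
5. ⊥bis P8·P3 via (16.85,66.565): [(0, 59.6904) (3.0016, 60.0424) (32.9421, 74.1444) (35.2848, 90) (0, 90)]  |A|=794.8569
6. ⊥bis P8·P4 via (19.645,61.02): [(0, 59.6904) (3.0016, 60.0424) (32.9421, 74.1444) (35.2848, 90) (0, 90)]  |A|=794.8569
7. ⊥bis P8·P5 via (29.925,71.725): [(0, 59.6904) (3.0016, 60.0424) (30.0534, 72.7838) (32.142, 90) (0, 90)]  |A|=746.4963
8. ⊥bis P8·P6 via (32.705,50.35): [(0, 59.6904) (3.0016, 60.0424) (30.0534, 72.7838) (32.142, 90) (0, 90)]  |A|=746.4963
9. ⊥bis P8·P7 via (23.26,55.59): [(0, 59.6904) (3.0016, 60.0424) (30.0534, 72.7838) (32.142, 90) (0, 90)]  |A|=746.4963
10. ⊥bis P8·P9 via (18.6,45.065): [(0, 59.6904) (3.0016, 60.0424) (30.0534, 72.7838) (32.142, 90) (0, 90)]  |A|=746.4963
11. canonical 5-gon: [(0, 59.6904) (3.0016, 60.0424) (30.0534, 72.7838) (32.142, 90) (0, 90)]
12. shoelace: 746.4963

Area of P8's cell: 746.4963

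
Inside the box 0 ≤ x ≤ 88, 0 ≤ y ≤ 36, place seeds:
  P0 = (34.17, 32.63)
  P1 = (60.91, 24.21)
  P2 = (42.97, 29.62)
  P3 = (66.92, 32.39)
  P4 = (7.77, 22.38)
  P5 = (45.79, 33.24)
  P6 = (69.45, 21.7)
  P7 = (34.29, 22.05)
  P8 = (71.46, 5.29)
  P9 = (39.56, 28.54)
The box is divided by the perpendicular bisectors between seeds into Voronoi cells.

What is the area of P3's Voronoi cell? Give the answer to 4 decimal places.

1. box [0,88]×[0,36]: [(0, 0) (88, 0) (88, 36) (0, 36)]
2. ⊥bis P3·P0 via (50.545,32.51): [(50.3068, 0) (88, 0) (88, 36) (50.5706, 36)]  |A|=1352.208
3. ⊥bis P3·P1 via (63.915,28.3): [(88, 10.6043) (88, 36) (53.4348, 36)]  |A|=438.9038
4. ⊥bis P3·P2 via (54.945,31.005): [(54.4539, 35.2513) (88, 10.6043) (88, 36) (54.3673, 36)]  |A|=438.5547
5. ⊥bis P3·P4 via (37.345,27.385): [(54.4539, 35.2513) (88, 10.6043) (88, 36) (54.3673, 36)]  |A|=438.5547
6. ⊥bis P3·P5 via (56.355,32.815): [(56.3956, 33.8246) (88, 10.6043) (88, 36) (56.4831, 36)]  |A|=435.5882
7. ⊥bis P3·P6 via (68.185,27.045): [(56.3956, 33.8246) (66.2473, 26.5864) (88, 31.7346) (88, 36) (56.4831, 36)]  |A|=205.7676
8. ⊥bis P3·P7 via (50.605,27.22): [(56.3956, 33.8246) (66.2473, 26.5864) (88, 31.7346) (88, 36) (56.4831, 36)]  |A|=205.7676
9. ⊥bis P3·P8 via (69.19,18.84): [(56.3956, 33.8246) (66.2473, 26.5864) (88, 31.7346) (88, 36) (56.4831, 36)]  |A|=205.7676
10. ⊥bis P3·P9 via (53.24,30.465): [(56.3956, 33.8246) (66.2473, 26.5864) (88, 31.7346) (88, 36) (56.4831, 36)]  |A|=205.7676
11. canonical 5-gon: [(56.3956, 33.8246) (66.2473, 26.5864) (88, 31.7346) (88, 36) (56.4831, 36)]
12. shoelace: 205.7676

Area of P3's cell: 205.7676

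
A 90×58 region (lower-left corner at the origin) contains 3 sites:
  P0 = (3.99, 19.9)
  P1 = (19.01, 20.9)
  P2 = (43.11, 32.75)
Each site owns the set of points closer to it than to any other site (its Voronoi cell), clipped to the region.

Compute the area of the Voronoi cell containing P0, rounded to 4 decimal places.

1. box [0,90]×[0,58]: [(0, 0) (90, 0) (90, 58) (0, 58)]
2. ⊥bis P0·P1 via (11.5,20.4): [(0, 0) (12.8582, 0) (8.9967, 58) (0, 58)]  |A|=633.7909
3. ⊥bis P0·P2 via (23.55,26.325): [(0, 0) (12.8582, 0) (8.9967, 58) (0, 58)]  |A|=633.7909
4. canonical 4-gon: [(0, 0) (12.8582, 0) (8.9967, 58) (0, 58)]
5. shoelace: 633.7909

Area of P0's cell: 633.7909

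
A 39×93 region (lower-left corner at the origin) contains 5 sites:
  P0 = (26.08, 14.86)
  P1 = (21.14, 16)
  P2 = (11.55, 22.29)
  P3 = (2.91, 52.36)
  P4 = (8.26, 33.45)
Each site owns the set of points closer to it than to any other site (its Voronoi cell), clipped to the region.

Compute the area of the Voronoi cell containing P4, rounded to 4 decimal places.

1. box [0,39]×[0,93]: [(0, 0) (39, 0) (39, 93) (0, 93)]
2. ⊥bis P4·P0 via (17.17,24.155): [(0, 7.6962) (39, 45.0808) (39, 93) (0, 93)]  |A|=2597.8488
3. ⊥bis P4·P1 via (14.7,24.725): [(0, 13.8748) (28.0246, 34.56) (39, 45.0808) (39, 93) (0, 93)]  |A|=2511.2722
4. ⊥bis P4·P2 via (9.905,27.87): [(0, 24.95) (24.9831, 32.3151) (28.0246, 34.56) (39, 45.0808) (39, 93) (0, 93)]  |A|=2372.9258
5. ⊥bis P4·P3 via (5.585,42.905): [(0, 41.3249) (0, 24.95) (24.9831, 32.3151) (28.0246, 34.56) (39, 45.0808) (39, 52.3587)]  |A|=572.7567
6. canonical 6-gon: [(0, 41.3249) (0, 24.95) (24.9831, 32.3151) (28.0246, 34.56) (39, 45.0808) (39, 52.3587)]
7. shoelace: 572.7567

Area of P4's cell: 572.7567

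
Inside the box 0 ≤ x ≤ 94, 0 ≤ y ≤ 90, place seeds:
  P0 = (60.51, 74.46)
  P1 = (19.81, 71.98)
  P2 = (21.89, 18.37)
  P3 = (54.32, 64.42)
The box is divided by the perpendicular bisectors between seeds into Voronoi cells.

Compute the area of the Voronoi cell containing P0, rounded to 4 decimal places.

1. box [0,94]×[0,90]: [(0, 0) (94, 0) (94, 90) (0, 90)]
2. ⊥bis P0·P1 via (40.16,73.22): [(44.6216, 0) (94, 0) (94, 90) (39.1375, 90)]  |A|=4690.8407
3. ⊥bis P0·P2 via (41.2,46.415): [(41.8193, 45.9886) (94, 10.0603) (94, 90) (39.1375, 90)]  |A|=3292.9422
4. ⊥bis P0·P3 via (57.415,69.44): [(39.7258, 80.346) (94, 46.8841) (94, 90) (39.1375, 90)]  |A|=1434.8617
5. canonical 4-gon: [(39.7258, 80.346) (94, 46.8841) (94, 90) (39.1375, 90)]
6. shoelace: 1434.8617

Area of P0's cell: 1434.8617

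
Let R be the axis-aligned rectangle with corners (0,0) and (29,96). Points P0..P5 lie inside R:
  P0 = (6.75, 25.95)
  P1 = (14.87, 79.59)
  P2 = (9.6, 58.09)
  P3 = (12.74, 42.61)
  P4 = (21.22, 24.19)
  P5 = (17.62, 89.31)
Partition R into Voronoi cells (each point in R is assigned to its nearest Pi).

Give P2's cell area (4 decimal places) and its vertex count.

Area of P2's cell: 500.5210 (4 vertices)

1. box [0,29]×[0,96]: [(0, 0) (29, 0) (29, 96) (0, 96)]
2. ⊥bis P2·P0 via (8.175,42.02): [(0, 42.7449) (29, 40.1734) (29, 96) (0, 96)]  |A|=1581.6851
3. ⊥bis P2·P1 via (12.235,68.84): [(0, 71.839) (0, 42.7449) (29, 40.1734) (29, 64.7306)]  |A|=777.9447
4. ⊥bis P2·P3 via (11.17,50.35): [(0, 71.839) (0, 48.0843) (29, 53.9667) (29, 64.7306)]  |A|=500.521
5. ⊥bis P2·P4 via (15.41,41.14): [(0, 71.839) (0, 48.0843) (29, 53.9667) (29, 64.7306)]  |A|=500.521
6. ⊥bis P2·P5 via (13.61,73.7): [(0, 71.839) (0, 48.0843) (29, 53.9667) (29, 64.7306)]  |A|=500.521
7. canonical 4-gon: [(0, 71.839) (0, 48.0843) (29, 53.9667) (29, 64.7306)]
8. shoelace: 500.521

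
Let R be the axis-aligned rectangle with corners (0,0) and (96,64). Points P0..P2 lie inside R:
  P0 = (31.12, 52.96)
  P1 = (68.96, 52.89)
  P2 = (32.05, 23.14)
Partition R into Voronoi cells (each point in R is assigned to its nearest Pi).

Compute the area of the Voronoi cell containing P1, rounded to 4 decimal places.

Area of P1's cell: 2341.3029

1. box [0,96]×[0,64]: [(0, 0) (96, 0) (96, 64) (0, 64)]
2. ⊥bis P1·P0 via (50.04,52.925): [(49.9421, 0) (96, 0) (96, 64) (50.0605, 64)]  |A|=2943.9174
3. ⊥bis P1·P2 via (50.505,38.015): [(50.0135, 38.6247) (81.1456, 0) (96, 0) (96, 64) (50.0605, 64)]  |A|=2341.3029
4. canonical 5-gon: [(50.0135, 38.6247) (81.1456, 0) (96, 0) (96, 64) (50.0605, 64)]
5. shoelace: 2341.3029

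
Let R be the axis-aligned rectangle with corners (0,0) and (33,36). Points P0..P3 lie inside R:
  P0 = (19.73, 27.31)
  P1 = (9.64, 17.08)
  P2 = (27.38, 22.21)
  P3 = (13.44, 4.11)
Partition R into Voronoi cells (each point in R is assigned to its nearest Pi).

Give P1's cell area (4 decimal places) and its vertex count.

Area of P1's cell: 332.2517 (5 vertices)

1. box [0,33]×[0,36]: [(0, 0) (33, 0) (33, 36) (0, 36)]
2. ⊥bis P1·P0 via (14.685,22.195): [(0, 0) (33, 0) (33, 4.1306) (0.6885, 36) (0, 36)]  |A|=673.1259
3. ⊥bis P1·P2 via (18.51,19.645): [(0, 0) (24.1909, 0) (19.0046, 17.9345) (0.6885, 36) (0, 36)]  |A|=565.2276
4. ⊥bis P1·P3 via (11.54,10.595): [(0, 7.214) (20.3782, 13.1845) (19.0046, 17.9345) (0.6885, 36) (0, 36)]  |A|=332.2517
5. canonical 5-gon: [(0, 7.214) (20.3782, 13.1845) (19.0046, 17.9345) (0.6885, 36) (0, 36)]
6. shoelace: 332.2517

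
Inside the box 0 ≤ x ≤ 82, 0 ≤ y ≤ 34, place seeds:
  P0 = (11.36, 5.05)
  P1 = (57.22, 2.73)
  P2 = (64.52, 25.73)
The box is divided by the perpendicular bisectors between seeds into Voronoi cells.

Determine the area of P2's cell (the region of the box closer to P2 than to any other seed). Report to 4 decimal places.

Area of P2's cell: 917.5391

1. box [0,82]×[0,34]: [(0, 0) (82, 0) (82, 34) (0, 34)]
2. ⊥bis P2·P0 via (37.94,15.39): [(43.9269, 0) (82, 0) (82, 34) (30.7004, 34)]  |A|=1519.3346
3. ⊥bis P2·P1 via (60.87,14.23): [(35.2249, 22.3695) (82, 7.5235) (82, 34) (30.7004, 34)]  |A|=917.5391
4. canonical 4-gon: [(35.2249, 22.3695) (82, 7.5235) (82, 34) (30.7004, 34)]
5. shoelace: 917.5391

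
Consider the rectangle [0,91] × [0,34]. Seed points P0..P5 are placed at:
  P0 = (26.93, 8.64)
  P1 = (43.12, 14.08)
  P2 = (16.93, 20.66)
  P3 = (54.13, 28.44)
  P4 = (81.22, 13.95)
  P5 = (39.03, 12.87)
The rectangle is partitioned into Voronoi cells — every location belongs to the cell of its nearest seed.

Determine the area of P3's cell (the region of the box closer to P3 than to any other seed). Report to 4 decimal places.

1. box [0,91]×[0,34]: [(0, 0) (91, 0) (91, 34) (0, 34)]
2. ⊥bis P3·P0 via (40.53,18.54): [(54.026, 0) (91, 0) (91, 34) (29.276, 34)]  |A|=1677.865
3. ⊥bis P3·P1 via (48.625,21.26): [(76.3538, 0) (91, 0) (91, 34) (32.0086, 34)]  |A|=1251.8397
4. ⊥bis P3·P2 via (35.53,24.55): [(33.8487, 32.5892) (76.3538, 0) (91, 0) (91, 34) (33.5536, 34)]  |A|=1250.7498
5. ⊥bis P3·P4 via (67.675,21.195): [(33.8487, 32.5892) (62.1593, 10.8831) (74.5242, 34) (33.5536, 34)]  |A|=490.325
6. ⊥bis P3·P5 via (46.58,20.655): [(33.7404, 33.107) (35.8812, 31.0308) (62.1593, 10.8831) (74.5242, 34) (33.5536, 34)]  |A|=489.8831
7. canonical 5-gon: [(33.7404, 33.107) (35.8812, 31.0308) (62.1593, 10.8831) (74.5242, 34) (33.5536, 34)]
8. shoelace: 489.8831

Area of P3's cell: 489.8831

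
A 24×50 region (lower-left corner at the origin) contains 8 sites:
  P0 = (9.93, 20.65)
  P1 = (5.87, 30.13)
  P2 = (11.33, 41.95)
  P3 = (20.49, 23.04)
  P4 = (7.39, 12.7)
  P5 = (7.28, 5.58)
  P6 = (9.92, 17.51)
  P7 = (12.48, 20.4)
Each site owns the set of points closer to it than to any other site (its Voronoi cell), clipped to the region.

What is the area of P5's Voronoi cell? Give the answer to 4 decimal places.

1. box [0,24]×[0,50]: [(0, 0) (24, 0) (24, 50) (0, 50)]
2. ⊥bis P5·P0 via (8.605,13.115): [(0, 14.6282) (0, 0) (24, 0) (24, 10.4079)]  |A|=300.4321
3. ⊥bis P5·P1 via (6.575,17.855): [(0, 14.6282) (0, 0) (24, 0) (24, 10.4079)]  |A|=300.4321
4. ⊥bis P5·P2 via (9.305,23.765): [(0, 14.6282) (0, 0) (24, 0) (24, 10.4079)]  |A|=300.4321
5. ⊥bis P5·P3 via (13.885,14.31): [(17.5415, 11.5436) (0, 14.6282) (0, 0) (24, 0) (24, 6.6571)]  |A|=288.32
6. ⊥bis P5·P4 via (7.335,9.14): [(20.9973, 8.9289) (0, 9.2533) (0, 0) (24, 0) (24, 6.6571)]  |A|=214.2892
7. ⊥bis P5·P6 via (8.6,11.545): [(21.2352, 8.7489) (20.3787, 8.9385) (0, 9.2533) (0, 0) (24, 0) (24, 6.6571)]  |A|=214.2346
8. ⊥bis P5·P7 via (9.88,12.99): [(21.2352, 8.7489) (20.3787, 8.9385) (0, 9.2533) (0, 0) (24, 0) (24, 6.6571)]  |A|=214.2346
9. canonical 6-gon: [(21.2352, 8.7489) (20.3787, 8.9385) (0, 9.2533) (0, 0) (24, 0) (24, 6.6571)]
10. shoelace: 214.2346

Area of P5's cell: 214.2346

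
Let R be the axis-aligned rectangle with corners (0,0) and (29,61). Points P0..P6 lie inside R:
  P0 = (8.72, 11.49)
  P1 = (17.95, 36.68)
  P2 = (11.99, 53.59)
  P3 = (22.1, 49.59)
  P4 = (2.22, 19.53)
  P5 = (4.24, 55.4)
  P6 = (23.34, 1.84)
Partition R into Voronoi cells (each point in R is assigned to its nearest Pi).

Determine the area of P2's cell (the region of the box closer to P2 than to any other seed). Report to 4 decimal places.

1. box [0,29]×[0,61]: [(0, 0) (29, 0) (29, 61) (0, 61)]
2. ⊥bis P2·P0 via (10.355,32.54): [(0, 33.3443) (29, 31.0918) (29, 61) (0, 61)]  |A|=834.6766
3. ⊥bis P2·P1 via (14.97,45.135): [(0, 39.8588) (29, 50.0799) (29, 61) (0, 61)]  |A|=464.889
4. ⊥bis P2·P3 via (17.045,51.59): [(0, 39.8588) (14.4135, 44.9389) (20.768, 61) (0, 61)]  |A|=319.1388
5. ⊥bis P2·P4 via (7.105,36.56): [(0, 39.8588) (14.4135, 44.9389) (20.768, 61) (0, 61)]  |A|=319.1388
6. ⊥bis P2·P5 via (8.115,54.495): [(5.118, 41.6626) (14.4135, 44.9389) (20.768, 61) (9.6342, 61)]  |A|=171.8878
7. ⊥bis P2·P6 via (17.665,27.715): [(5.118, 41.6626) (14.4135, 44.9389) (20.768, 61) (9.6342, 61)]  |A|=171.8878
8. canonical 4-gon: [(5.118, 41.6626) (14.4135, 44.9389) (20.768, 61) (9.6342, 61)]
9. shoelace: 171.8878

Area of P2's cell: 171.8878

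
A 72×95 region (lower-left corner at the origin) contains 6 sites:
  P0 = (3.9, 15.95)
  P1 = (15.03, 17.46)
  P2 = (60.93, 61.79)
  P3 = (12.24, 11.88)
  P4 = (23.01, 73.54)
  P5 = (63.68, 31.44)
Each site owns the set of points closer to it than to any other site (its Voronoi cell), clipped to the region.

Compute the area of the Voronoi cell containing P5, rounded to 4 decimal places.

Area of P5's cell: 1472.4325

1. box [0,72]×[0,95]: [(0, 0) (72, 0) (72, 95) (0, 95)]
2. ⊥bis P5·P0 via (33.79,23.695): [(39.9298, 0) (72, 0) (72, 95) (15.3137, 95)]  |A|=4215.9361
3. ⊥bis P5·P1 via (39.355,24.45): [(46.3809, 0) (72, 0) (72, 95) (19.0818, 95)]  |A|=3730.5187
4. ⊥bis P5·P2 via (62.305,46.615): [(33.7297, 44.0258) (46.3809, 0) (72, 0) (72, 47.4935)]  |A|=1472.7443
5. ⊥bis P5·P3 via (37.96,21.66): [(33.7297, 44.0258) (46.3809, 0) (72, 0) (72, 47.4935)]  |A|=1472.7443
6. ⊥bis P5·P4 via (43.345,52.49): [(34.6715, 44.1111) (33.9152, 43.3805) (46.3809, 0) (72, 0) (72, 47.4935)]  |A|=1472.4325
7. canonical 5-gon: [(34.6715, 44.1111) (33.9152, 43.3805) (46.3809, 0) (72, 0) (72, 47.4935)]
8. shoelace: 1472.4325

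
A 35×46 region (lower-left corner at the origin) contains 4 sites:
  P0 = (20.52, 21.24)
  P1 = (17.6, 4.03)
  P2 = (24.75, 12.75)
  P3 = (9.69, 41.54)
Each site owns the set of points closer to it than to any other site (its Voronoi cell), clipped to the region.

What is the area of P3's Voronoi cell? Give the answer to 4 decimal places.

Area of P3's cell: 466.6296

1. box [0,35]×[0,46]: [(0, 0) (35, 0) (35, 46) (0, 46)]
2. ⊥bis P3·P0 via (15.105,31.39): [(0, 23.3315) (35, 42.0039) (35, 46) (0, 46)]  |A|=466.6296
3. ⊥bis P3·P1 via (13.645,22.785): [(0, 23.3315) (35, 42.0039) (35, 46) (0, 46)]  |A|=466.6296
4. ⊥bis P3·P2 via (17.22,27.145): [(0, 23.3315) (35, 42.0039) (35, 46) (0, 46)]  |A|=466.6296
5. canonical 4-gon: [(0, 23.3315) (35, 42.0039) (35, 46) (0, 46)]
6. shoelace: 466.6296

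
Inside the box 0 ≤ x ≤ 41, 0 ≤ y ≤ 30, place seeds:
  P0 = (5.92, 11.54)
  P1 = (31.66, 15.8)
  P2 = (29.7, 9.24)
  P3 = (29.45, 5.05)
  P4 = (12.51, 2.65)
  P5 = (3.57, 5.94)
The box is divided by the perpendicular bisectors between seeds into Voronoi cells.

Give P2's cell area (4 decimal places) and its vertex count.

Area of P2's cell: 123.4444 (5 vertices)

1. box [0,41]×[0,30]: [(0, 0) (41, 0) (41, 30) (0, 30)]
2. ⊥bis P2·P0 via (17.81,10.39): [(16.8051, 0) (41, 0) (41, 30) (19.7067, 30)]  |A|=682.3236
3. ⊥bis P2·P1 via (30.68,12.52): [(18.3717, 16.1975) (16.8051, 0) (41, 0) (41, 9.4366)]  |A|=302.7153
4. ⊥bis P2·P3 via (29.575,7.145): [(18.3717, 16.1975) (17.5654, 7.8616) (41, 6.4633) (41, 9.4366)]  |A|=131.8779
5. ⊥bis P2·P4 via (21.105,5.945): [(18.3717, 16.1975) (18.1305, 13.7039) (20.4359, 7.6903) (41, 6.4633) (41, 9.4366)]  |A|=123.4444
6. ⊥bis P2·P5 via (16.635,7.59): [(18.3717, 16.1975) (18.1305, 13.7039) (20.4359, 7.6903) (41, 6.4633) (41, 9.4366)]  |A|=123.4444
7. canonical 5-gon: [(18.3717, 16.1975) (18.1305, 13.7039) (20.4359, 7.6903) (41, 6.4633) (41, 9.4366)]
8. shoelace: 123.4444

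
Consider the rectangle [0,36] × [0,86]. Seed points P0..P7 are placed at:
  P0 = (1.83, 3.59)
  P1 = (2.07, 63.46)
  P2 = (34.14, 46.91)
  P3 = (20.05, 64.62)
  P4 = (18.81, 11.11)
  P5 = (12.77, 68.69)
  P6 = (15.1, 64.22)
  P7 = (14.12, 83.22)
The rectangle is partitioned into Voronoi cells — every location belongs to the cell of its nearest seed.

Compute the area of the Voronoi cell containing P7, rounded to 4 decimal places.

Area of P7's cell: 330.6885

1. box [0,36]×[0,86]: [(0, 0) (36, 0) (36, 86) (0, 86)]
2. ⊥bis P7·P0 via (7.975,43.405): [(0, 44.6359) (36, 39.0797) (36, 86) (0, 86)]  |A|=1589.1209
3. ⊥bis P7·P1 via (8.095,73.34): [(0, 78.2765) (36, 56.323) (36, 86) (0, 86)]  |A|=673.2088
4. ⊥bis P7·P2 via (24.13,65.065): [(0, 78.2765) (22.8353, 64.3511) (36, 71.6097) (36, 86) (0, 86)]  |A|=572.5865
5. ⊥bis P7·P3 via (17.085,73.92): [(0, 78.2765) (10.5569, 71.8387) (36, 79.9504) (36, 86) (0, 86)]  |A|=372.6313
6. ⊥bis P7·P4 via (16.465,47.165): [(0, 78.2765) (10.5569, 71.8387) (36, 79.9504) (36, 86) (0, 86)]  |A|=372.6313
7. ⊥bis P7·P5 via (13.445,75.955): [(0, 78.2765) (2.0744, 77.0115) (21.2062, 75.2339) (36, 79.9504) (36, 86) (0, 86)]  |A|=330.6885
8. ⊥bis P7·P6 via (14.61,73.72): [(0, 78.2765) (2.0744, 77.0115) (21.2062, 75.2339) (36, 79.9504) (36, 86) (0, 86)]  |A|=330.6885
9. canonical 6-gon: [(0, 78.2765) (2.0744, 77.0115) (21.2062, 75.2339) (36, 79.9504) (36, 86) (0, 86)]
10. shoelace: 330.6885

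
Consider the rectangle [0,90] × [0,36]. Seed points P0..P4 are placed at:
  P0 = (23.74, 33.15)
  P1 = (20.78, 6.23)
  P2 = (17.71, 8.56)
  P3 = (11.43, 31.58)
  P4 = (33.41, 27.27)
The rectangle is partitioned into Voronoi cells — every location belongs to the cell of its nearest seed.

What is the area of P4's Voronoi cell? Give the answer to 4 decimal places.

1. box [0,90]×[0,36]: [(0, 0) (90, 0) (90, 36) (0, 36)]
2. ⊥bis P4·P0 via (28.575,30.21): [(10.2053, 0) (90, 0) (90, 36) (32.0957, 36)]  |A|=2478.5816
3. ⊥bis P4·P1 via (27.095,16.75): [(22.1833, 19.6984) (54.9984, 0) (90, 0) (90, 36) (32.0957, 36)]  |A|=2037.4047
4. ⊥bis P4·P2 via (25.56,17.915): [(22.6061, 20.3937) (26.5798, 17.0593) (54.9984, 0) (90, 0) (90, 36) (32.0957, 36)]  |A|=2035.3184
5. ⊥bis P4·P3 via (22.42,29.425): [(22.6061, 20.3937) (26.5798, 17.0593) (54.9984, 0) (90, 0) (90, 36) (32.0957, 36)]  |A|=2035.3184
6. canonical 6-gon: [(22.6061, 20.3937) (26.5798, 17.0593) (54.9984, 0) (90, 0) (90, 36) (32.0957, 36)]
7. shoelace: 2035.3184

Area of P4's cell: 2035.3184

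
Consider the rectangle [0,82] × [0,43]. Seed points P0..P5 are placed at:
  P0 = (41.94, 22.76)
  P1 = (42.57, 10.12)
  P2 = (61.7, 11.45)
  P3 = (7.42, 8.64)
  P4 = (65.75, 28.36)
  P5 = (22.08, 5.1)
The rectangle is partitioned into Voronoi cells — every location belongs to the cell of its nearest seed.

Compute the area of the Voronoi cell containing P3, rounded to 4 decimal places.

Area of P3's cell: 709.8916

1. box [0,82]×[0,43]: [(0, 0) (82, 0) (82, 43) (0, 43)]
2. ⊥bis P3·P0 via (24.68,15.7): [(0, 0) (31.1019, 0) (13.5133, 43) (0, 43)]  |A|=959.2259
3. ⊥bis P3·P1 via (24.995,9.38): [(0, 0) (25.3899, 0) (24.7345, 15.5667) (13.5133, 43) (0, 43)]  |A|=914.7676
4. ⊥bis P3·P2 via (34.56,10.045): [(0, 0) (25.3899, 0) (24.7345, 15.5667) (13.5133, 43) (0, 43)]  |A|=914.7676
5. ⊥bis P3·P4 via (36.585,18.5): [(0, 0) (25.3899, 0) (24.7345, 15.5667) (13.5133, 43) (0, 43)]  |A|=914.7676
6. ⊥bis P3·P5 via (14.75,6.87): [(0, 0) (13.0911, 0) (19.7768, 27.6872) (13.5133, 43) (0, 43)]  |A|=709.8916
7. canonical 5-gon: [(0, 0) (13.0911, 0) (19.7768, 27.6872) (13.5133, 43) (0, 43)]
8. shoelace: 709.8916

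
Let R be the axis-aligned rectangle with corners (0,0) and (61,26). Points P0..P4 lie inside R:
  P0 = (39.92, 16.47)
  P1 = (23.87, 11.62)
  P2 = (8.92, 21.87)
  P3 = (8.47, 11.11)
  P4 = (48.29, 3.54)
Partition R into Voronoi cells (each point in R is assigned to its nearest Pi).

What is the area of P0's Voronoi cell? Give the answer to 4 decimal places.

Area of P0's cell: 424.9668

1. box [0,61]×[0,26]: [(0, 0) (61, 0) (61, 26) (0, 26)]
2. ⊥bis P0·P1 via (31.895,14.045): [(36.1391, 0) (61, 0) (61, 26) (28.2824, 26)]  |A|=748.5198
3. ⊥bis P0·P2 via (24.42,19.17): [(36.1391, 0) (61, 0) (61, 26) (28.2824, 26)]  |A|=748.5198
4. ⊥bis P0·P3 via (24.195,13.79): [(36.1391, 0) (61, 0) (61, 26) (28.2824, 26)]  |A|=748.5198
5. ⊥bis P0·P4 via (44.105,10.005): [(34.9137, 4.0552) (61, 20.9417) (61, 26) (28.2824, 26)]  |A|=424.9668
6. canonical 4-gon: [(34.9137, 4.0552) (61, 20.9417) (61, 26) (28.2824, 26)]
7. shoelace: 424.9668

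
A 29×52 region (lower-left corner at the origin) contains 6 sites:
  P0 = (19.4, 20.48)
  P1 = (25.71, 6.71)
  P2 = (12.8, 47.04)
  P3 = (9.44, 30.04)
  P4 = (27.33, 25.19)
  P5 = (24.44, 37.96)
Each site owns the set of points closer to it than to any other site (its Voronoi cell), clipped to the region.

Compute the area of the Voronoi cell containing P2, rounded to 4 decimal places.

Area of P2's cell: 269.1554

1. box [0,29]×[0,52]: [(0, 0) (29, 0) (29, 52) (0, 52)]
2. ⊥bis P2·P0 via (16.1,33.76): [(0, 29.7592) (29, 36.9656) (29, 52) (0, 52)]  |A|=540.4901
3. ⊥bis P2·P1 via (19.255,26.875): [(0, 29.7592) (29, 36.9656) (29, 52) (0, 52)]  |A|=540.4901
4. ⊥bis P2·P3 via (11.12,38.54): [(0, 40.7378) (24.6079, 35.8742) (29, 36.9656) (29, 52) (0, 52)]  |A|=405.4102
5. ⊥bis P2·P4 via (20.065,36.115): [(0, 40.7378) (20.8267, 36.6215) (29, 42.0567) (29, 52) (0, 52)]  |A|=380.8999
6. ⊥bis P2·P5 via (18.62,42.5): [(0, 40.7378) (14.9417, 37.7847) (26.0307, 52) (0, 52)]  |A|=269.1554
7. canonical 4-gon: [(0, 40.7378) (14.9417, 37.7847) (26.0307, 52) (0, 52)]
8. shoelace: 269.1554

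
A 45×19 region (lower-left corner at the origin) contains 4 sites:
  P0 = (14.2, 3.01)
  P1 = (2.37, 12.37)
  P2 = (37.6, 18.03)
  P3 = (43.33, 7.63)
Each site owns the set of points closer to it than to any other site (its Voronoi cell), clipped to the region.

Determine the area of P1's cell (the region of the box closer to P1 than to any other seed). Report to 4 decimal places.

Area of P1's cell: 184.6247

1. box [0,45]×[0,19]: [(0, 0) (45, 0) (45, 19) (0, 19)]
2. ⊥bis P1·P0 via (8.285,7.69): [(0, 0) (2.2006, 0) (17.2336, 19) (0, 19)]  |A|=184.6247
3. ⊥bis P1·P2 via (19.985,15.2): [(0, 0) (2.2006, 0) (17.2336, 19) (0, 19)]  |A|=184.6247
4. ⊥bis P1·P3 via (22.85,10): [(0, 0) (2.2006, 0) (17.2336, 19) (0, 19)]  |A|=184.6247
5. canonical 4-gon: [(0, 0) (2.2006, 0) (17.2336, 19) (0, 19)]
6. shoelace: 184.6247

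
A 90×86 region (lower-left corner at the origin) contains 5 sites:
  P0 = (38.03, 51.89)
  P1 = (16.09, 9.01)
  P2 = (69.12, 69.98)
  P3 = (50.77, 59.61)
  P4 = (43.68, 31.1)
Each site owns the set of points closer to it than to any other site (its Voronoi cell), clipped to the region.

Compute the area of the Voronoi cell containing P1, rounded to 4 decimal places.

Area of P1's cell: 1201.9844

1. box [0,90]×[0,86]: [(0, 0) (90, 0) (90, 86) (0, 86)]
2. ⊥bis P1·P0 via (27.06,30.45): [(0, 44.2955) (0, 0) (86.5721, 0)]  |A|=1917.3791
3. ⊥bis P1·P2 via (42.605,39.495): [(0, 44.2955) (0, 0) (86.5721, 0)]  |A|=1917.3791
4. ⊥bis P1·P3 via (33.43,34.31): [(74.4125, 6.2216) (0, 44.2955) (0, 0) (83.4901, 0)]  |A|=1907.7917
5. ⊥bis P1·P4 via (29.885,20.055): [(17.7471, 35.2151) (0, 44.2955) (0, 0) (45.9421, 0)]  |A|=1201.9844
6. canonical 4-gon: [(17.7471, 35.2151) (0, 44.2955) (0, 0) (45.9421, 0)]
7. shoelace: 1201.9844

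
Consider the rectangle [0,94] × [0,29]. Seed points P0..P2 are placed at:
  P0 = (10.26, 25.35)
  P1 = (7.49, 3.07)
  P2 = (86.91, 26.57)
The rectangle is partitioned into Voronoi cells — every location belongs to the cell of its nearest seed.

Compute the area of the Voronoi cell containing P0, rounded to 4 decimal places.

Area of P0's cell: 813.8471

1. box [0,94]×[0,29]: [(0, 0) (94, 0) (94, 29) (0, 29)]
2. ⊥bis P0·P1 via (8.875,14.21): [(0, 15.3134) (94, 3.6267) (94, 29) (0, 29)]  |A|=1835.816
3. ⊥bis P0·P2 via (48.585,25.96): [(0, 15.3134) (48.8511, 9.2399) (48.5366, 29) (0, 29)]  |A|=813.8471
4. canonical 4-gon: [(0, 15.3134) (48.8511, 9.2399) (48.5366, 29) (0, 29)]
5. shoelace: 813.8471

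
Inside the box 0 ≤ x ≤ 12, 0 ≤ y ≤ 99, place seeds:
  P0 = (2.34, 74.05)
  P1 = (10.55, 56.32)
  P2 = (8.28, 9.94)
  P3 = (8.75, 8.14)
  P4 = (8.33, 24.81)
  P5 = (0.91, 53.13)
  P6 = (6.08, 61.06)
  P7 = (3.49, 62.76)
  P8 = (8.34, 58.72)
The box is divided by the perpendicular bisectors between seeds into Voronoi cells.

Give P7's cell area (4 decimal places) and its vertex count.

1. box [0,12]×[0,99]: [(0, 0) (12, 0) (12, 99) (0, 99)]
2. ⊥bis P7·P0 via (2.915,68.405): [(0, 68.1081) (0, 0) (12, 0) (12, 69.3304)]  |A|=824.6309
3. ⊥bis P7·P1 via (7.02,59.54): [(0, 68.1081) (0, 51.8442) (12, 64.9994) (12, 69.3304)]  |A|=123.5692
4. ⊥bis P7·P2 via (5.885,36.35): [(0, 68.1081) (0, 51.8442) (12, 64.9994) (12, 69.3304)]  |A|=123.5692
5. ⊥bis P7·P3 via (6.12,35.45): [(0, 68.1081) (0, 51.8442) (12, 64.9994) (12, 69.3304)]  |A|=123.5692
6. ⊥bis P7·P4 via (5.91,43.785): [(0, 68.1081) (0, 51.8442) (12, 64.9994) (12, 69.3304)]  |A|=123.5692
7. ⊥bis P7·P5 via (2.2,57.945): [(0, 68.1081) (0, 58.5344) (4.9042, 57.2205) (12, 64.9994) (12, 69.3304)]  |A|=107.1641
8. ⊥bis P7·P6 via (4.785,61.91): [(9.4876, 69.0745) (0, 68.1081) (0, 58.5344) (2.1851, 57.949)]  |A|=59.7081
9. ⊥bis P7·P8 via (5.915,60.74): [(9.4876, 69.0745) (0, 68.1081) (0, 58.5344) (2.1851, 57.949)]  |A|=59.7081
10. canonical 4-gon: [(9.4876, 69.0745) (0, 68.1081) (0, 58.5344) (2.1851, 57.949)]
11. shoelace: 59.7081

Area of P7's cell: 59.7081 (4 vertices)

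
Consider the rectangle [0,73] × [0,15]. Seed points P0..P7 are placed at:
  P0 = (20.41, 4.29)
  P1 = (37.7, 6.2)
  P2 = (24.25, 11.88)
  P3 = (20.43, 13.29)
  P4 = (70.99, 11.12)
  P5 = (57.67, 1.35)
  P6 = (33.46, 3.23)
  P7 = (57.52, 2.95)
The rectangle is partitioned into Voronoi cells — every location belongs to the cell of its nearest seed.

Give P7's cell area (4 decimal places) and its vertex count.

1. box [0,73]×[0,15]: [(0, 0) (73, 0) (73, 15) (0, 15)]
2. ⊥bis P7·P0 via (38.965,3.62): [(38.8343, 0) (73, 0) (73, 15) (39.3759, 15)]  |A|=508.4235
3. ⊥bis P7·P1 via (47.61,4.575): [(46.8598, 0) (73, 0) (73, 15) (49.3194, 15)]  |A|=373.6556
4. ⊥bis P7·P2 via (40.885,7.415): [(46.8598, 0) (73, 0) (73, 15) (49.3194, 15)]  |A|=373.6556
5. ⊥bis P7·P3 via (38.975,8.12): [(46.8598, 0) (73, 0) (73, 15) (49.3194, 15)]  |A|=373.6556
6. ⊥bis P7·P4 via (64.255,7.035): [(46.8598, 0) (68.522, 0) (59.424, 15) (49.3194, 15)]  |A|=238.25
7. ⊥bis P7·P5 via (57.595,2.15): [(47.0503, 1.1614) (66.7002, 3.0036) (59.424, 15) (49.3194, 15)]  |A|=194.4821
8. ⊥bis P7·P6 via (45.49,3.09): [(47.0503, 1.1614) (66.7002, 3.0036) (59.424, 15) (49.3194, 15)]  |A|=194.4821
9. canonical 4-gon: [(47.0503, 1.1614) (66.7002, 3.0036) (59.424, 15) (49.3194, 15)]
10. shoelace: 194.4821

Area of P7's cell: 194.4821 (4 vertices)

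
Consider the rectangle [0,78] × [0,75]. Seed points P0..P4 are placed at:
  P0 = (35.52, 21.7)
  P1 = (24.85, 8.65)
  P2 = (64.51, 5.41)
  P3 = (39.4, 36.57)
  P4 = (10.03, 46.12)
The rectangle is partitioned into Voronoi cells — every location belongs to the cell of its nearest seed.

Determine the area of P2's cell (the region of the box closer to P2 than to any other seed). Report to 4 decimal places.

1. box [0,78]×[0,75]: [(0, 0) (78, 0) (78, 75) (0, 75)]
2. ⊥bis P2·P0 via (50.015,13.555): [(42.3982, 0) (78, 0) (78, 63.3576)]  |A|=1127.8231
3. ⊥bis P2·P1 via (44.68,7.03): [(44.3962, 3.5556) (44.1057, 0) (78, 0) (78, 63.3576)]  |A|=1124.7875
4. ⊥bis P2·P3 via (51.955,20.99): [(56.0448, 24.2857) (44.3962, 3.5556) (44.1057, 0) (78, 0) (78, 41.9781)]  |A|=890.0914
5. ⊥bis P2·P4 via (37.27,25.765): [(56.0448, 24.2857) (44.3962, 3.5556) (44.1057, 0) (78, 0) (78, 41.9781)]  |A|=890.0914
6. canonical 5-gon: [(56.0448, 24.2857) (44.3962, 3.5556) (44.1057, 0) (78, 0) (78, 41.9781)]
7. shoelace: 890.0914

Area of P2's cell: 890.0914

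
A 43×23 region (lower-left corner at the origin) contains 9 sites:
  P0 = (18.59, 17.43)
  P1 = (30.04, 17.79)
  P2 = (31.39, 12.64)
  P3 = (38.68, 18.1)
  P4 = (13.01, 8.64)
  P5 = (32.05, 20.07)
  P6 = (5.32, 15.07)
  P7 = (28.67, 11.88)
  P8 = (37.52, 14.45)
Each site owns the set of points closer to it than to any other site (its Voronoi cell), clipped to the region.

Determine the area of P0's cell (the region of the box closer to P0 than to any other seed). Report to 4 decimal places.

1. box [0,43]×[0,23]: [(0, 0) (43, 0) (43, 23) (0, 23)]
2. ⊥bis P0·P1 via (24.315,17.61): [(0, 0) (24.8687, 0) (24.1455, 23) (0, 23)]  |A|=563.6634
3. ⊥bis P0·P2 via (24.99,15.035): [(0, 0) (19.3636, 0) (24.442, 13.5706) (24.1455, 23) (0, 23)]  |A|=526.3099
4. ⊥bis P0·P3 via (28.635,17.765): [(0, 0) (19.3636, 0) (24.442, 13.5706) (24.1455, 23) (0, 23)]  |A|=526.3099
5. ⊥bis P0·P4 via (15.8,13.035): [(22.6211, 8.7049) (24.442, 13.5706) (24.1455, 23) (0.1024, 23)]  |A|=181.1558
6. ⊥bis P0·P5 via (25.32,18.75): [(22.6211, 8.7049) (24.442, 13.5706) (24.1455, 23) (0.1024, 23)]  |A|=181.1558
7. ⊥bis P0·P6 via (11.955,16.25): [(12.1102, 15.3773) (22.6211, 8.7049) (24.442, 13.5706) (24.1455, 23) (10.7545, 23)]  |A|=140.557
8. ⊥bis P0·P7 via (23.63,14.655): [(12.1102, 15.3773) (20.9411, 9.7714) (24.3659, 15.9915) (24.1455, 23) (10.7545, 23)]  |A|=131.1164
9. ⊥bis P0·P8 via (28.055,15.94): [(12.1102, 15.3773) (20.9411, 9.7714) (24.3659, 15.9915) (24.1455, 23) (10.7545, 23)]  |A|=131.1164
10. canonical 5-gon: [(12.1102, 15.3773) (20.9411, 9.7714) (24.3659, 15.9915) (24.1455, 23) (10.7545, 23)]
11. shoelace: 131.1164

Area of P0's cell: 131.1164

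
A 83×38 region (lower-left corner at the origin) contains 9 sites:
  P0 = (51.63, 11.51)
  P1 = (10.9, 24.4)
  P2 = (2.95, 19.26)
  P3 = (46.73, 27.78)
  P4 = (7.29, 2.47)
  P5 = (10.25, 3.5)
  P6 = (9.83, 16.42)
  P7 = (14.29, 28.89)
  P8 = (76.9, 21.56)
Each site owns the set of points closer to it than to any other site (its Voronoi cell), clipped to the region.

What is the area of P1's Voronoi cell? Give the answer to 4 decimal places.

1. box [0,83]×[0,38]: [(0, 0) (83, 0) (83, 38) (0, 38)]
2. ⊥bis P1·P0 via (31.265,17.955): [(0, 0) (25.5827, 0) (37.6087, 38) (0, 38)]  |A|=1200.6372
3. ⊥bis P1·P2 via (6.925,21.83): [(0, 32.5408) (21.039, 0) (25.5827, 0) (37.6087, 38) (0, 38)]  |A|=858.324
4. ⊥bis P1·P3 via (28.815,26.09): [(0, 32.5408) (21.039, 0) (25.5827, 0) (29.9688, 13.8592) (27.6915, 38) (0, 38)]  |A|=738.6188
5. ⊥bis P1·P4 via (9.095,13.435): [(0, 32.5408) (12.7407, 12.8349) (28.8076, 10.19) (29.9688, 13.8592) (27.6915, 38) (0, 38)]  |A|=623.3344
6. ⊥bis P1·P5 via (10.575,13.95): [(0, 32.5408) (12.0494, 13.9041) (29.8082, 13.3518) (29.9688, 13.8592) (27.6915, 38) (0, 38)]  |A|=587.3072
7. ⊥bis P1·P6 via (10.365,20.41): [(0, 32.5408) (7.6037, 20.7802) (29.594, 17.8317) (27.6915, 38) (0, 38)]  |A|=478.1243
8. ⊥bis P1·P7 via (12.595,26.645): [(0, 36.1544) (0, 32.5408) (7.6037, 20.7802) (23.118, 18.7)]  |A|=125.0887
9. ⊥bis P1·P8 via (43.9,22.98): [(0, 36.1544) (0, 32.5408) (7.6037, 20.7802) (23.118, 18.7)]  |A|=125.0887
10. canonical 4-gon: [(0, 36.1544) (0, 32.5408) (7.6037, 20.7802) (23.118, 18.7)]
11. shoelace: 125.0887

Area of P1's cell: 125.0887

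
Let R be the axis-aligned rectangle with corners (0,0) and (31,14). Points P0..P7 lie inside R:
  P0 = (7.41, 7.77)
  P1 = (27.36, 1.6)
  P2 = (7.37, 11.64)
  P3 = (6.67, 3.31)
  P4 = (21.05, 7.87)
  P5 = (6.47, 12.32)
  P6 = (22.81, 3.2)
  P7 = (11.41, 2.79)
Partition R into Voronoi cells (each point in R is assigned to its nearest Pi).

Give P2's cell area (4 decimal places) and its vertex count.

1. box [0,31]×[0,14]: [(0, 0) (31, 0) (31, 14) (0, 14)]
2. ⊥bis P2·P0 via (7.39,9.705): [(0, 9.6286) (31, 9.949) (31, 14) (0, 14)]  |A|=130.5464
3. ⊥bis P2·P1 via (17.365,6.62): [(0, 9.6286) (18.9746, 9.8247) (21.0716, 14) (0, 14)]  |A|=85.4623
4. ⊥bis P2·P3 via (7.02,7.475): [(0, 9.6286) (18.9746, 9.8247) (21.0716, 14) (0, 14)]  |A|=85.4623
5. ⊥bis P2·P4 via (14.21,9.755): [(0, 9.6286) (14.2157, 9.7755) (15.3799, 14) (0, 14)]  |A|=63.5568
6. ⊥bis P2·P5 via (6.92,11.98): [(5.1839, 9.6822) (14.2157, 9.7755) (15.3799, 14) (8.4462, 14)]  |A|=33.9918
7. ⊥bis P2·P6 via (15.09,7.42): [(5.1839, 9.6822) (14.2157, 9.7755) (15.3799, 14) (8.4462, 14)]  |A|=33.9918
8. ⊥bis P2·P7 via (9.39,7.215): [(5.1839, 9.6822) (14.2157, 9.7755) (15.3799, 14) (8.4462, 14)]  |A|=33.9918
9. canonical 4-gon: [(5.1839, 9.6822) (14.2157, 9.7755) (15.3799, 14) (8.4462, 14)]
10. shoelace: 33.9918

Area of P2's cell: 33.9918 (4 vertices)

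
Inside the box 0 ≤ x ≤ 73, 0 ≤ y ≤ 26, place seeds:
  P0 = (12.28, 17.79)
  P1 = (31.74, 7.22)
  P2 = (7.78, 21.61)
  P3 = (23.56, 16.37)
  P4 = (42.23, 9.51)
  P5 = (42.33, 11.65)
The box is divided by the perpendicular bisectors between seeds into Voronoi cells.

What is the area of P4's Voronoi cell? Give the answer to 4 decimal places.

Area of P4's cell: 352.6753

1. box [0,73]×[0,26]: [(0, 0) (73, 0) (73, 26) (0, 26)]
2. ⊥bis P4·P0 via (27.255,13.65): [(23.4813, 0) (73, 0) (73, 26) (30.6693, 26)]  |A|=1194.0422
3. ⊥bis P4·P1 via (36.985,8.365): [(38.8111, 0) (73, 0) (73, 26) (33.1352, 26)]  |A|=962.6977
4. ⊥bis P4·P2 via (25.005,15.56): [(38.8111, 0) (73, 0) (73, 26) (33.1352, 26)]  |A|=962.6977
5. ⊥bis P4·P3 via (32.895,12.94): [(34.8342, 18.2176) (38.8111, 0) (73, 0) (73, 26) (37.6937, 26)]  |A|=944.9597
6. ⊥bis P4·P5 via (42.28,10.58): [(36.4419, 10.8528) (38.8111, 0) (73, 0) (73, 9.1445)]  |A|=352.6753
7. canonical 4-gon: [(36.4419, 10.8528) (38.8111, 0) (73, 0) (73, 9.1445)]
8. shoelace: 352.6753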